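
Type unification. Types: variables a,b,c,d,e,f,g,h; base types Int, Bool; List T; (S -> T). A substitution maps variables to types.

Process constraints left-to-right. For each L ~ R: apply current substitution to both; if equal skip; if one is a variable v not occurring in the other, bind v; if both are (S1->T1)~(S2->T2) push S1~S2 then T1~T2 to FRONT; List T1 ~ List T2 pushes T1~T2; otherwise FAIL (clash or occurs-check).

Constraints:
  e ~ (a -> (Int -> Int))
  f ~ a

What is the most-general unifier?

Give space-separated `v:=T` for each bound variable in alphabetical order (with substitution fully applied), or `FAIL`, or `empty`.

Answer: e:=(a -> (Int -> Int)) f:=a

Derivation:
step 1: unify e ~ (a -> (Int -> Int))  [subst: {-} | 1 pending]
  bind e := (a -> (Int -> Int))
step 2: unify f ~ a  [subst: {e:=(a -> (Int -> Int))} | 0 pending]
  bind f := a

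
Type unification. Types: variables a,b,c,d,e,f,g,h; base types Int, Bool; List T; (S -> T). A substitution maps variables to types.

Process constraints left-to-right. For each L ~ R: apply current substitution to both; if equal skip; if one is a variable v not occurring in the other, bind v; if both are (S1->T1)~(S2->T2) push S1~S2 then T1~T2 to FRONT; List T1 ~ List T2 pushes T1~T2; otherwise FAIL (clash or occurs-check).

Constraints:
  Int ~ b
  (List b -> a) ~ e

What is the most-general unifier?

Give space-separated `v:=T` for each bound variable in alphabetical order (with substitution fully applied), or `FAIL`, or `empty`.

Answer: b:=Int e:=(List Int -> a)

Derivation:
step 1: unify Int ~ b  [subst: {-} | 1 pending]
  bind b := Int
step 2: unify (List Int -> a) ~ e  [subst: {b:=Int} | 0 pending]
  bind e := (List Int -> a)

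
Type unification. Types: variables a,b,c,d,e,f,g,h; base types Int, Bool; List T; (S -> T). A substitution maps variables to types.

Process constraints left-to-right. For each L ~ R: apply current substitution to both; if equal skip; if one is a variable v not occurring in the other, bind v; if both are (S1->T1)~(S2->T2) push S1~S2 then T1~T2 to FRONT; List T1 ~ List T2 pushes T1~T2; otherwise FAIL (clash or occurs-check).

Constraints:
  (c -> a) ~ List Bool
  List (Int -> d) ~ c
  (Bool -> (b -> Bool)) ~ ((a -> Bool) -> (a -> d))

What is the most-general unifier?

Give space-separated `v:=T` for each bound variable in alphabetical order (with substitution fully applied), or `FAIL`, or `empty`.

step 1: unify (c -> a) ~ List Bool  [subst: {-} | 2 pending]
  clash: (c -> a) vs List Bool

Answer: FAIL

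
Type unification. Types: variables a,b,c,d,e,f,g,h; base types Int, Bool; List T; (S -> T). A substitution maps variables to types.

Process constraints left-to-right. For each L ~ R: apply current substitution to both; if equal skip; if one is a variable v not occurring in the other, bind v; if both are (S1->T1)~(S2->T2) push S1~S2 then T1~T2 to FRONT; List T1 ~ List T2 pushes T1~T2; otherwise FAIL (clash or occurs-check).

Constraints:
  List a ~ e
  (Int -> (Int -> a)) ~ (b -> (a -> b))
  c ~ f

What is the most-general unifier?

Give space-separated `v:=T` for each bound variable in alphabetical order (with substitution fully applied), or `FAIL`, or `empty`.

step 1: unify List a ~ e  [subst: {-} | 2 pending]
  bind e := List a
step 2: unify (Int -> (Int -> a)) ~ (b -> (a -> b))  [subst: {e:=List a} | 1 pending]
  -> decompose arrow: push Int~b, (Int -> a)~(a -> b)
step 3: unify Int ~ b  [subst: {e:=List a} | 2 pending]
  bind b := Int
step 4: unify (Int -> a) ~ (a -> Int)  [subst: {e:=List a, b:=Int} | 1 pending]
  -> decompose arrow: push Int~a, a~Int
step 5: unify Int ~ a  [subst: {e:=List a, b:=Int} | 2 pending]
  bind a := Int
step 6: unify Int ~ Int  [subst: {e:=List a, b:=Int, a:=Int} | 1 pending]
  -> identical, skip
step 7: unify c ~ f  [subst: {e:=List a, b:=Int, a:=Int} | 0 pending]
  bind c := f

Answer: a:=Int b:=Int c:=f e:=List Int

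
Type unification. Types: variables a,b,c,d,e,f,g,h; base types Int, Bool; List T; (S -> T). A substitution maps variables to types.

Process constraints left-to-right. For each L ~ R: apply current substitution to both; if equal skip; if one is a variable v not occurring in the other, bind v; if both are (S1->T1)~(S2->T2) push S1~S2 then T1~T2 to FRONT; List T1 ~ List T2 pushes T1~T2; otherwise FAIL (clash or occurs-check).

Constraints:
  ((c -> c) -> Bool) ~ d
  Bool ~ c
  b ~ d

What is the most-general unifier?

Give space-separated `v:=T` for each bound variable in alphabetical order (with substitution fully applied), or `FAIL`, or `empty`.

Answer: b:=((Bool -> Bool) -> Bool) c:=Bool d:=((Bool -> Bool) -> Bool)

Derivation:
step 1: unify ((c -> c) -> Bool) ~ d  [subst: {-} | 2 pending]
  bind d := ((c -> c) -> Bool)
step 2: unify Bool ~ c  [subst: {d:=((c -> c) -> Bool)} | 1 pending]
  bind c := Bool
step 3: unify b ~ ((Bool -> Bool) -> Bool)  [subst: {d:=((c -> c) -> Bool), c:=Bool} | 0 pending]
  bind b := ((Bool -> Bool) -> Bool)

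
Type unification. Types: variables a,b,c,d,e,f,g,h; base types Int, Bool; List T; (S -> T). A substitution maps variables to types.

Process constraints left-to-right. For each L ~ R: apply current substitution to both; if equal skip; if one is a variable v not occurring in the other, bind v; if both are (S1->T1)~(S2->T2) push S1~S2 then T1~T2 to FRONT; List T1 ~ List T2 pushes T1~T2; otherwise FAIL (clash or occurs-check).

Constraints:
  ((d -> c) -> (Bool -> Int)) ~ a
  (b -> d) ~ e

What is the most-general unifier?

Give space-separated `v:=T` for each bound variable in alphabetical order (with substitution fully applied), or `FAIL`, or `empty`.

Answer: a:=((d -> c) -> (Bool -> Int)) e:=(b -> d)

Derivation:
step 1: unify ((d -> c) -> (Bool -> Int)) ~ a  [subst: {-} | 1 pending]
  bind a := ((d -> c) -> (Bool -> Int))
step 2: unify (b -> d) ~ e  [subst: {a:=((d -> c) -> (Bool -> Int))} | 0 pending]
  bind e := (b -> d)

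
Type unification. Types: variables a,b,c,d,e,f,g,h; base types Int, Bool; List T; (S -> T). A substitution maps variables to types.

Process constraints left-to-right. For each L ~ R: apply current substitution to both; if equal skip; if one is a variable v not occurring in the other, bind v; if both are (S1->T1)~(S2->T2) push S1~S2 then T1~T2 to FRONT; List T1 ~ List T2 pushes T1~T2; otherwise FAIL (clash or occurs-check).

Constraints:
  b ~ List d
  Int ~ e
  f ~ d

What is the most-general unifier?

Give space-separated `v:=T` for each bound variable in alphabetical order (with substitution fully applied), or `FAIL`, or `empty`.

step 1: unify b ~ List d  [subst: {-} | 2 pending]
  bind b := List d
step 2: unify Int ~ e  [subst: {b:=List d} | 1 pending]
  bind e := Int
step 3: unify f ~ d  [subst: {b:=List d, e:=Int} | 0 pending]
  bind f := d

Answer: b:=List d e:=Int f:=d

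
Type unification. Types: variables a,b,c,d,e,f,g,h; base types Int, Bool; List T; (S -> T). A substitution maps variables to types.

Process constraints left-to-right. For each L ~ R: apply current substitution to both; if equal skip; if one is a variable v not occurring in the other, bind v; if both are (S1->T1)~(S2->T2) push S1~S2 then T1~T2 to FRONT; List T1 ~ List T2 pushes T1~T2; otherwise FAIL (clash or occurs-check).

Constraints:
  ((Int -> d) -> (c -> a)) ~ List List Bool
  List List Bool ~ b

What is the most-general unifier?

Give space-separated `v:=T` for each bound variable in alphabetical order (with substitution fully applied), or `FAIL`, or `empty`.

step 1: unify ((Int -> d) -> (c -> a)) ~ List List Bool  [subst: {-} | 1 pending]
  clash: ((Int -> d) -> (c -> a)) vs List List Bool

Answer: FAIL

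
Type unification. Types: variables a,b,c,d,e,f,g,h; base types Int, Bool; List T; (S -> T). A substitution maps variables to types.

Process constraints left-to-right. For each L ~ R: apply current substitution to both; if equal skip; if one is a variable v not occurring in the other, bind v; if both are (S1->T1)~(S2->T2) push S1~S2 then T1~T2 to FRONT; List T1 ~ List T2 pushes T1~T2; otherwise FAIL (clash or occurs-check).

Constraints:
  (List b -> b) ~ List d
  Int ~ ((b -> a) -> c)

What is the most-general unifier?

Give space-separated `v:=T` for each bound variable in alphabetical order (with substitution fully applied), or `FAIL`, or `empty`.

Answer: FAIL

Derivation:
step 1: unify (List b -> b) ~ List d  [subst: {-} | 1 pending]
  clash: (List b -> b) vs List d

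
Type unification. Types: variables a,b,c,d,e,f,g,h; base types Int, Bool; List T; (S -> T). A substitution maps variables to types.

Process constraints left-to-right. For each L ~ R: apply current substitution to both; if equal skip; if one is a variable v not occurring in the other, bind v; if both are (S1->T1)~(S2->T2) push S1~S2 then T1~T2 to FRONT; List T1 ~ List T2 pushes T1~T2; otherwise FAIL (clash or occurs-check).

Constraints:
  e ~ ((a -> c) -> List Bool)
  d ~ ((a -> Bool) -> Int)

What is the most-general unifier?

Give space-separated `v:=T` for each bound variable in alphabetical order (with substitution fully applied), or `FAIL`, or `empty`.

step 1: unify e ~ ((a -> c) -> List Bool)  [subst: {-} | 1 pending]
  bind e := ((a -> c) -> List Bool)
step 2: unify d ~ ((a -> Bool) -> Int)  [subst: {e:=((a -> c) -> List Bool)} | 0 pending]
  bind d := ((a -> Bool) -> Int)

Answer: d:=((a -> Bool) -> Int) e:=((a -> c) -> List Bool)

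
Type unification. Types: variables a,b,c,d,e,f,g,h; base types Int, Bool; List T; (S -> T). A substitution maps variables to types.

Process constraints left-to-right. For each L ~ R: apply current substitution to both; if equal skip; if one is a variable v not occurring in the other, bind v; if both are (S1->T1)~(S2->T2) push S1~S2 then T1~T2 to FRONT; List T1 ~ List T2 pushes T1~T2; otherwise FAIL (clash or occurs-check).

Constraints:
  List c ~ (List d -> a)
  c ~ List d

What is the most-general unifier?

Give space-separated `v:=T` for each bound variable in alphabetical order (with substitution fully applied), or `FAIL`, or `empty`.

Answer: FAIL

Derivation:
step 1: unify List c ~ (List d -> a)  [subst: {-} | 1 pending]
  clash: List c vs (List d -> a)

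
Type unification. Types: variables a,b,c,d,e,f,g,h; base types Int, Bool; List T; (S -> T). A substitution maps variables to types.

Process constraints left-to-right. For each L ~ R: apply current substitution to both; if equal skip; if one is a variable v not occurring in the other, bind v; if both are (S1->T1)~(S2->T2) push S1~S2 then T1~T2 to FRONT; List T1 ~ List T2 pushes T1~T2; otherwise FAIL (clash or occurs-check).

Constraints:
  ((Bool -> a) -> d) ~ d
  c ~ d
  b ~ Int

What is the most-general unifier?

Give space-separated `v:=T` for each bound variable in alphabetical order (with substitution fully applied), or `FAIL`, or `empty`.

Answer: FAIL

Derivation:
step 1: unify ((Bool -> a) -> d) ~ d  [subst: {-} | 2 pending]
  occurs-check fail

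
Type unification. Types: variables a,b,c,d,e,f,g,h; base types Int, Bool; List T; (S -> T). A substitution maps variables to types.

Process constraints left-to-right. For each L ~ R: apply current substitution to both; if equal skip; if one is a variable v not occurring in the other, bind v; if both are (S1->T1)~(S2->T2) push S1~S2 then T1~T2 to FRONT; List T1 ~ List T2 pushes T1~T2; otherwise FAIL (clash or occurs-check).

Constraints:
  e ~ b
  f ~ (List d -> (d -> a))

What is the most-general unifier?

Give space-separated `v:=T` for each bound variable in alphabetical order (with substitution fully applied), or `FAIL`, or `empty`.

step 1: unify e ~ b  [subst: {-} | 1 pending]
  bind e := b
step 2: unify f ~ (List d -> (d -> a))  [subst: {e:=b} | 0 pending]
  bind f := (List d -> (d -> a))

Answer: e:=b f:=(List d -> (d -> a))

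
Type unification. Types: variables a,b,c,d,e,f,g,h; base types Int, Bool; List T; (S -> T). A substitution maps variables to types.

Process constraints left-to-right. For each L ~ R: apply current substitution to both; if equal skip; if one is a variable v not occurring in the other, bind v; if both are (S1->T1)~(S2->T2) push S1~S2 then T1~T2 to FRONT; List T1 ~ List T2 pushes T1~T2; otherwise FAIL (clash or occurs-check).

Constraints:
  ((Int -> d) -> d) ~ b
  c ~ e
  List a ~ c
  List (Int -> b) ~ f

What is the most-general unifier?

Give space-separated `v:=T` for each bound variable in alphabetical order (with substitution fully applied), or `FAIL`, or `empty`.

Answer: b:=((Int -> d) -> d) c:=List a e:=List a f:=List (Int -> ((Int -> d) -> d))

Derivation:
step 1: unify ((Int -> d) -> d) ~ b  [subst: {-} | 3 pending]
  bind b := ((Int -> d) -> d)
step 2: unify c ~ e  [subst: {b:=((Int -> d) -> d)} | 2 pending]
  bind c := e
step 3: unify List a ~ e  [subst: {b:=((Int -> d) -> d), c:=e} | 1 pending]
  bind e := List a
step 4: unify List (Int -> ((Int -> d) -> d)) ~ f  [subst: {b:=((Int -> d) -> d), c:=e, e:=List a} | 0 pending]
  bind f := List (Int -> ((Int -> d) -> d))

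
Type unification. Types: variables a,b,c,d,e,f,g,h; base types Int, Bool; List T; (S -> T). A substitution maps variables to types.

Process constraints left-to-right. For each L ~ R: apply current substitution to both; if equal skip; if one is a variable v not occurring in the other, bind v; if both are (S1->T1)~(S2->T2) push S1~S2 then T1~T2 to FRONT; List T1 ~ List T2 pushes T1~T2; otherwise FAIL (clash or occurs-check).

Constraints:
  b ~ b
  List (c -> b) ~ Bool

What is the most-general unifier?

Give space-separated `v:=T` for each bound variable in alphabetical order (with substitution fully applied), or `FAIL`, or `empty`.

step 1: unify b ~ b  [subst: {-} | 1 pending]
  -> identical, skip
step 2: unify List (c -> b) ~ Bool  [subst: {-} | 0 pending]
  clash: List (c -> b) vs Bool

Answer: FAIL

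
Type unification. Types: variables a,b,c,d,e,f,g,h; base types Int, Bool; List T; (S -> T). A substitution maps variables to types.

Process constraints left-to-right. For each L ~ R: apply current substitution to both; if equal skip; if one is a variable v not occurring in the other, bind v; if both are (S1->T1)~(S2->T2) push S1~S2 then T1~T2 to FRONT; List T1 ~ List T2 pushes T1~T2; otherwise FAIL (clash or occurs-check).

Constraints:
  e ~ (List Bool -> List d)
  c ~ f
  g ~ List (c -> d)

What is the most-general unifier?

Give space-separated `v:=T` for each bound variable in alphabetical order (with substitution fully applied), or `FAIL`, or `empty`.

Answer: c:=f e:=(List Bool -> List d) g:=List (f -> d)

Derivation:
step 1: unify e ~ (List Bool -> List d)  [subst: {-} | 2 pending]
  bind e := (List Bool -> List d)
step 2: unify c ~ f  [subst: {e:=(List Bool -> List d)} | 1 pending]
  bind c := f
step 3: unify g ~ List (f -> d)  [subst: {e:=(List Bool -> List d), c:=f} | 0 pending]
  bind g := List (f -> d)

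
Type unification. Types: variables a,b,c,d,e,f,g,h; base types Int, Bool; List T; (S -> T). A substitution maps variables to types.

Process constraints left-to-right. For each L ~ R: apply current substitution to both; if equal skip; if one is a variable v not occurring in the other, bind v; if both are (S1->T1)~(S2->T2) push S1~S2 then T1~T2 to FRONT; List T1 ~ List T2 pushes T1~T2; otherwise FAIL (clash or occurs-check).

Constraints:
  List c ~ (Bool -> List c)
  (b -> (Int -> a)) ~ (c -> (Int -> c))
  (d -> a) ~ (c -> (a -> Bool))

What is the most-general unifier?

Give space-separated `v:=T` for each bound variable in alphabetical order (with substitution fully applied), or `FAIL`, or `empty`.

Answer: FAIL

Derivation:
step 1: unify List c ~ (Bool -> List c)  [subst: {-} | 2 pending]
  clash: List c vs (Bool -> List c)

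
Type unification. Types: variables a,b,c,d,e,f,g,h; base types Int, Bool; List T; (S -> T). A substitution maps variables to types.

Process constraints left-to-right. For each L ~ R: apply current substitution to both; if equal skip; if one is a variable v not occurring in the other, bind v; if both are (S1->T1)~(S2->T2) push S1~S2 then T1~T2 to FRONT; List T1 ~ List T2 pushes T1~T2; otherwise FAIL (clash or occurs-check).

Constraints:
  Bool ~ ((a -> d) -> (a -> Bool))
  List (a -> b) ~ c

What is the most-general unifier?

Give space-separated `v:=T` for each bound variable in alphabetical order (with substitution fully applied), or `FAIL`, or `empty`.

step 1: unify Bool ~ ((a -> d) -> (a -> Bool))  [subst: {-} | 1 pending]
  clash: Bool vs ((a -> d) -> (a -> Bool))

Answer: FAIL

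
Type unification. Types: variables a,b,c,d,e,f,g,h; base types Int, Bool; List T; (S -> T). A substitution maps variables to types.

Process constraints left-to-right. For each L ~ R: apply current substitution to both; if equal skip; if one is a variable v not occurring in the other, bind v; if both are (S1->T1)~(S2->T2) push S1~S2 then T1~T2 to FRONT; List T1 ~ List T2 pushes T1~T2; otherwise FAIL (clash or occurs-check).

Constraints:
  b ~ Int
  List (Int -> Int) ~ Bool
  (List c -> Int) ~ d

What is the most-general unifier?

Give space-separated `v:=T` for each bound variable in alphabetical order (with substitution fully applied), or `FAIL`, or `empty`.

step 1: unify b ~ Int  [subst: {-} | 2 pending]
  bind b := Int
step 2: unify List (Int -> Int) ~ Bool  [subst: {b:=Int} | 1 pending]
  clash: List (Int -> Int) vs Bool

Answer: FAIL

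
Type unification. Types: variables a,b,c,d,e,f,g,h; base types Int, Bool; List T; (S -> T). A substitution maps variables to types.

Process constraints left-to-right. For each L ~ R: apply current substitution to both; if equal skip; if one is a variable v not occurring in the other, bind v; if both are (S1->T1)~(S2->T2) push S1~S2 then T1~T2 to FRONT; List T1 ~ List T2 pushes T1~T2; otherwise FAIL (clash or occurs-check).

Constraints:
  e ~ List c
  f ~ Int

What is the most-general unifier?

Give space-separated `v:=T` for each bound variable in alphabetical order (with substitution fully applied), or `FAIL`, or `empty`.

step 1: unify e ~ List c  [subst: {-} | 1 pending]
  bind e := List c
step 2: unify f ~ Int  [subst: {e:=List c} | 0 pending]
  bind f := Int

Answer: e:=List c f:=Int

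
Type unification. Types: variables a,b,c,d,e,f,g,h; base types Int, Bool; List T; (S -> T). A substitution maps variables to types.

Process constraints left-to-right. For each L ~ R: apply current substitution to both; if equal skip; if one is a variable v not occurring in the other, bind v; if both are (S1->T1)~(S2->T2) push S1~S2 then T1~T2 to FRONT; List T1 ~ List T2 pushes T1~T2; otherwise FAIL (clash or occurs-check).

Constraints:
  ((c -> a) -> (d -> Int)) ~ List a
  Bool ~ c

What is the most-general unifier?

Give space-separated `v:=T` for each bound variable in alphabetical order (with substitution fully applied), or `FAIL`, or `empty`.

Answer: FAIL

Derivation:
step 1: unify ((c -> a) -> (d -> Int)) ~ List a  [subst: {-} | 1 pending]
  clash: ((c -> a) -> (d -> Int)) vs List a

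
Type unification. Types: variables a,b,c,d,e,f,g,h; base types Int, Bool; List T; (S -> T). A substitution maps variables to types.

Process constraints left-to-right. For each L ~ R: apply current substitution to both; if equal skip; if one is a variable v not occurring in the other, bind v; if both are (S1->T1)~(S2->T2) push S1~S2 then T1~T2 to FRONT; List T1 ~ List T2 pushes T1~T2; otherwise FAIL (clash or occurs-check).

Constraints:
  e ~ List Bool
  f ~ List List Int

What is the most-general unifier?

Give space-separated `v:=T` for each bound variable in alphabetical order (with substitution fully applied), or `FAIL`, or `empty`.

step 1: unify e ~ List Bool  [subst: {-} | 1 pending]
  bind e := List Bool
step 2: unify f ~ List List Int  [subst: {e:=List Bool} | 0 pending]
  bind f := List List Int

Answer: e:=List Bool f:=List List Int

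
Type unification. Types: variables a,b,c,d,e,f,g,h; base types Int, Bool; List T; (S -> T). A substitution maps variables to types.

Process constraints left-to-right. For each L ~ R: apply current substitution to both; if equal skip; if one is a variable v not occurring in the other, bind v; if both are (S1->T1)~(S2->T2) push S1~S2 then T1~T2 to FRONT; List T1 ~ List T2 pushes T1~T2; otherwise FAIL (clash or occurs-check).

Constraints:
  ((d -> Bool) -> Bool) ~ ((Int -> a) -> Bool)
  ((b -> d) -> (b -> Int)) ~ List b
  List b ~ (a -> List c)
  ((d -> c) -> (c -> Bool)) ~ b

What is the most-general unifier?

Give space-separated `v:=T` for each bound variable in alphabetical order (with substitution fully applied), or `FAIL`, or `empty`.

step 1: unify ((d -> Bool) -> Bool) ~ ((Int -> a) -> Bool)  [subst: {-} | 3 pending]
  -> decompose arrow: push (d -> Bool)~(Int -> a), Bool~Bool
step 2: unify (d -> Bool) ~ (Int -> a)  [subst: {-} | 4 pending]
  -> decompose arrow: push d~Int, Bool~a
step 3: unify d ~ Int  [subst: {-} | 5 pending]
  bind d := Int
step 4: unify Bool ~ a  [subst: {d:=Int} | 4 pending]
  bind a := Bool
step 5: unify Bool ~ Bool  [subst: {d:=Int, a:=Bool} | 3 pending]
  -> identical, skip
step 6: unify ((b -> Int) -> (b -> Int)) ~ List b  [subst: {d:=Int, a:=Bool} | 2 pending]
  clash: ((b -> Int) -> (b -> Int)) vs List b

Answer: FAIL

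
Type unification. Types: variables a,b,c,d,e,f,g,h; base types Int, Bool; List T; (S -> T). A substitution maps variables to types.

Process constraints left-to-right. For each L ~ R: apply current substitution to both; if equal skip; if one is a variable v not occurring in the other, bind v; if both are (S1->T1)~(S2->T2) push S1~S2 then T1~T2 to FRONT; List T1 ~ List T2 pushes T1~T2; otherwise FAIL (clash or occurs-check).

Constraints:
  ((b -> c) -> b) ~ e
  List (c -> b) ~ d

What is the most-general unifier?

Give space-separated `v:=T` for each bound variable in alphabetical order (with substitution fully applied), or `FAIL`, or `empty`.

step 1: unify ((b -> c) -> b) ~ e  [subst: {-} | 1 pending]
  bind e := ((b -> c) -> b)
step 2: unify List (c -> b) ~ d  [subst: {e:=((b -> c) -> b)} | 0 pending]
  bind d := List (c -> b)

Answer: d:=List (c -> b) e:=((b -> c) -> b)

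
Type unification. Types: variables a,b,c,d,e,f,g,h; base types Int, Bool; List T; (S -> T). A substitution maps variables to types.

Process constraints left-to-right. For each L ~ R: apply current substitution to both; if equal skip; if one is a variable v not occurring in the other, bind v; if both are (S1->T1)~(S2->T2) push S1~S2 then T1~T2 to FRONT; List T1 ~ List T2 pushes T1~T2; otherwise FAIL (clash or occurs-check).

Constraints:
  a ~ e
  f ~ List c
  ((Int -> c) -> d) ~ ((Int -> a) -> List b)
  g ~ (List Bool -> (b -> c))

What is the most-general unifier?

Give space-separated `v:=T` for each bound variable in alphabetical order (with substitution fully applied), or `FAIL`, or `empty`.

step 1: unify a ~ e  [subst: {-} | 3 pending]
  bind a := e
step 2: unify f ~ List c  [subst: {a:=e} | 2 pending]
  bind f := List c
step 3: unify ((Int -> c) -> d) ~ ((Int -> e) -> List b)  [subst: {a:=e, f:=List c} | 1 pending]
  -> decompose arrow: push (Int -> c)~(Int -> e), d~List b
step 4: unify (Int -> c) ~ (Int -> e)  [subst: {a:=e, f:=List c} | 2 pending]
  -> decompose arrow: push Int~Int, c~e
step 5: unify Int ~ Int  [subst: {a:=e, f:=List c} | 3 pending]
  -> identical, skip
step 6: unify c ~ e  [subst: {a:=e, f:=List c} | 2 pending]
  bind c := e
step 7: unify d ~ List b  [subst: {a:=e, f:=List c, c:=e} | 1 pending]
  bind d := List b
step 8: unify g ~ (List Bool -> (b -> e))  [subst: {a:=e, f:=List c, c:=e, d:=List b} | 0 pending]
  bind g := (List Bool -> (b -> e))

Answer: a:=e c:=e d:=List b f:=List e g:=(List Bool -> (b -> e))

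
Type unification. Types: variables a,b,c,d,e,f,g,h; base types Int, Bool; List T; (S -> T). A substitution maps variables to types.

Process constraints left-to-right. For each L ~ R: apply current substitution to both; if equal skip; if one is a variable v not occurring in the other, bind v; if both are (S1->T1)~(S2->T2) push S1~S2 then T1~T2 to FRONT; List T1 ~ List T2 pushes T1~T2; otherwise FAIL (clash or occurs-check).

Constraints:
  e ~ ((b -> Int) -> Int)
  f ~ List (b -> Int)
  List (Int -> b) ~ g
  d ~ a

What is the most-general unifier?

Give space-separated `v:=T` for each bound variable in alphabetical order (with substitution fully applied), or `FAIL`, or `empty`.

Answer: d:=a e:=((b -> Int) -> Int) f:=List (b -> Int) g:=List (Int -> b)

Derivation:
step 1: unify e ~ ((b -> Int) -> Int)  [subst: {-} | 3 pending]
  bind e := ((b -> Int) -> Int)
step 2: unify f ~ List (b -> Int)  [subst: {e:=((b -> Int) -> Int)} | 2 pending]
  bind f := List (b -> Int)
step 3: unify List (Int -> b) ~ g  [subst: {e:=((b -> Int) -> Int), f:=List (b -> Int)} | 1 pending]
  bind g := List (Int -> b)
step 4: unify d ~ a  [subst: {e:=((b -> Int) -> Int), f:=List (b -> Int), g:=List (Int -> b)} | 0 pending]
  bind d := a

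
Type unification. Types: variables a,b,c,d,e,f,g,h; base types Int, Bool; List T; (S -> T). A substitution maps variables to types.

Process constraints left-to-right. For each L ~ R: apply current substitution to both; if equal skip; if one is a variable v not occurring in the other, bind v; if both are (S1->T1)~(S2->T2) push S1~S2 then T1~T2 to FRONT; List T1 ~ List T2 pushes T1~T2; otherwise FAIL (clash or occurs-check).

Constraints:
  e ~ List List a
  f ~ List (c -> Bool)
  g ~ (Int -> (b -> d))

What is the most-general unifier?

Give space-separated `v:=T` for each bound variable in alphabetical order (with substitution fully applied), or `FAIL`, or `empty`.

step 1: unify e ~ List List a  [subst: {-} | 2 pending]
  bind e := List List a
step 2: unify f ~ List (c -> Bool)  [subst: {e:=List List a} | 1 pending]
  bind f := List (c -> Bool)
step 3: unify g ~ (Int -> (b -> d))  [subst: {e:=List List a, f:=List (c -> Bool)} | 0 pending]
  bind g := (Int -> (b -> d))

Answer: e:=List List a f:=List (c -> Bool) g:=(Int -> (b -> d))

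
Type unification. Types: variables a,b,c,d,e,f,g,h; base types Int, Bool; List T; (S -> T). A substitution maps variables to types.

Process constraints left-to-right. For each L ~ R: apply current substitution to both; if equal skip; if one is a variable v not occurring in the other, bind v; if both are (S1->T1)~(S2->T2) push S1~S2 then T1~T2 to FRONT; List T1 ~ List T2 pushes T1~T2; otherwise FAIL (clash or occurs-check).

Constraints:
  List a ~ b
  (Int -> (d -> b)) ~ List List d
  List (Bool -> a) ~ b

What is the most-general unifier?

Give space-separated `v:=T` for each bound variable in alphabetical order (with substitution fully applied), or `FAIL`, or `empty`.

Answer: FAIL

Derivation:
step 1: unify List a ~ b  [subst: {-} | 2 pending]
  bind b := List a
step 2: unify (Int -> (d -> List a)) ~ List List d  [subst: {b:=List a} | 1 pending]
  clash: (Int -> (d -> List a)) vs List List d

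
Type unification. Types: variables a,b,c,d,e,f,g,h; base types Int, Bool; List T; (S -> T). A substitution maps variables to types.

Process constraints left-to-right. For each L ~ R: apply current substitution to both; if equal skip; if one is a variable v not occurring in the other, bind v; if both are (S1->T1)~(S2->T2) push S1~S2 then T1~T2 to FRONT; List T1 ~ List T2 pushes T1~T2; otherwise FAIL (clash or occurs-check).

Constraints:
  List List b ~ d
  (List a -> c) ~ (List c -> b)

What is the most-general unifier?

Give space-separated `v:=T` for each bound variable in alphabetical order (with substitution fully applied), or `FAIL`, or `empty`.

Answer: a:=b c:=b d:=List List b

Derivation:
step 1: unify List List b ~ d  [subst: {-} | 1 pending]
  bind d := List List b
step 2: unify (List a -> c) ~ (List c -> b)  [subst: {d:=List List b} | 0 pending]
  -> decompose arrow: push List a~List c, c~b
step 3: unify List a ~ List c  [subst: {d:=List List b} | 1 pending]
  -> decompose List: push a~c
step 4: unify a ~ c  [subst: {d:=List List b} | 1 pending]
  bind a := c
step 5: unify c ~ b  [subst: {d:=List List b, a:=c} | 0 pending]
  bind c := b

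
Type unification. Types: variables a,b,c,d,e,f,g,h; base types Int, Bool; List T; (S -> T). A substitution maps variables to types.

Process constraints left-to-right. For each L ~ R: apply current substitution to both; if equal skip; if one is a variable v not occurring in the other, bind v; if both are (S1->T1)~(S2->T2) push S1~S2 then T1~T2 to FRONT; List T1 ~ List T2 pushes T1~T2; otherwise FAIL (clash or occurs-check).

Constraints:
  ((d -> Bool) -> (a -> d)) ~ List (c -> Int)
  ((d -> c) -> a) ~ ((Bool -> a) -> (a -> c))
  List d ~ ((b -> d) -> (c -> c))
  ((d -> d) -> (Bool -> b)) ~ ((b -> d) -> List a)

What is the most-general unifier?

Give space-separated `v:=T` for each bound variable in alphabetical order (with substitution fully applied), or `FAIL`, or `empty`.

Answer: FAIL

Derivation:
step 1: unify ((d -> Bool) -> (a -> d)) ~ List (c -> Int)  [subst: {-} | 3 pending]
  clash: ((d -> Bool) -> (a -> d)) vs List (c -> Int)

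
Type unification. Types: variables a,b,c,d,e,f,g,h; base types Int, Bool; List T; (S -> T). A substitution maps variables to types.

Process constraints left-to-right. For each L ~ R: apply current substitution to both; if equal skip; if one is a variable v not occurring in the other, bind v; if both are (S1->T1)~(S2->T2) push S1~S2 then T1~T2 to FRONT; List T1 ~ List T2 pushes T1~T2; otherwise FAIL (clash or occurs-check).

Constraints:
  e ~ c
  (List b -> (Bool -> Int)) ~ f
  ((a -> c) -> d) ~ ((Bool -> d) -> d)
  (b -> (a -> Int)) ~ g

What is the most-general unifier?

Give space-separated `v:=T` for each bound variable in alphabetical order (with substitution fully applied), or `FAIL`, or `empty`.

step 1: unify e ~ c  [subst: {-} | 3 pending]
  bind e := c
step 2: unify (List b -> (Bool -> Int)) ~ f  [subst: {e:=c} | 2 pending]
  bind f := (List b -> (Bool -> Int))
step 3: unify ((a -> c) -> d) ~ ((Bool -> d) -> d)  [subst: {e:=c, f:=(List b -> (Bool -> Int))} | 1 pending]
  -> decompose arrow: push (a -> c)~(Bool -> d), d~d
step 4: unify (a -> c) ~ (Bool -> d)  [subst: {e:=c, f:=(List b -> (Bool -> Int))} | 2 pending]
  -> decompose arrow: push a~Bool, c~d
step 5: unify a ~ Bool  [subst: {e:=c, f:=(List b -> (Bool -> Int))} | 3 pending]
  bind a := Bool
step 6: unify c ~ d  [subst: {e:=c, f:=(List b -> (Bool -> Int)), a:=Bool} | 2 pending]
  bind c := d
step 7: unify d ~ d  [subst: {e:=c, f:=(List b -> (Bool -> Int)), a:=Bool, c:=d} | 1 pending]
  -> identical, skip
step 8: unify (b -> (Bool -> Int)) ~ g  [subst: {e:=c, f:=(List b -> (Bool -> Int)), a:=Bool, c:=d} | 0 pending]
  bind g := (b -> (Bool -> Int))

Answer: a:=Bool c:=d e:=d f:=(List b -> (Bool -> Int)) g:=(b -> (Bool -> Int))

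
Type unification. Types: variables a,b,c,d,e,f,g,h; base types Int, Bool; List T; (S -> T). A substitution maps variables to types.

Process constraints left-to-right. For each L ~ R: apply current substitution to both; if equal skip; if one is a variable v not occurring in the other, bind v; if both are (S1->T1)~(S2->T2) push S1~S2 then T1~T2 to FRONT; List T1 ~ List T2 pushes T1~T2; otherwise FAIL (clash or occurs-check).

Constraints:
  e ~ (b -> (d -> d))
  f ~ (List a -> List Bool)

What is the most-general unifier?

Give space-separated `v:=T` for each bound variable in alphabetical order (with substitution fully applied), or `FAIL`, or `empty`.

step 1: unify e ~ (b -> (d -> d))  [subst: {-} | 1 pending]
  bind e := (b -> (d -> d))
step 2: unify f ~ (List a -> List Bool)  [subst: {e:=(b -> (d -> d))} | 0 pending]
  bind f := (List a -> List Bool)

Answer: e:=(b -> (d -> d)) f:=(List a -> List Bool)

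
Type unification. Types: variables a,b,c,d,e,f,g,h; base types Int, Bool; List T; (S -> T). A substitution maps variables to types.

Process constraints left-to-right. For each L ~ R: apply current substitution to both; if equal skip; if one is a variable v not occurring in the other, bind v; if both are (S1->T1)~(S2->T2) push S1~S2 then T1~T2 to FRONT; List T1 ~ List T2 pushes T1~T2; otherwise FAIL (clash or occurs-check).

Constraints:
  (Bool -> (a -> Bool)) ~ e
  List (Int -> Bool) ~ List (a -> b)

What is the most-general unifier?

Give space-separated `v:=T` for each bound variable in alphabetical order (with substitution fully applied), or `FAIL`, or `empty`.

step 1: unify (Bool -> (a -> Bool)) ~ e  [subst: {-} | 1 pending]
  bind e := (Bool -> (a -> Bool))
step 2: unify List (Int -> Bool) ~ List (a -> b)  [subst: {e:=(Bool -> (a -> Bool))} | 0 pending]
  -> decompose List: push (Int -> Bool)~(a -> b)
step 3: unify (Int -> Bool) ~ (a -> b)  [subst: {e:=(Bool -> (a -> Bool))} | 0 pending]
  -> decompose arrow: push Int~a, Bool~b
step 4: unify Int ~ a  [subst: {e:=(Bool -> (a -> Bool))} | 1 pending]
  bind a := Int
step 5: unify Bool ~ b  [subst: {e:=(Bool -> (a -> Bool)), a:=Int} | 0 pending]
  bind b := Bool

Answer: a:=Int b:=Bool e:=(Bool -> (Int -> Bool))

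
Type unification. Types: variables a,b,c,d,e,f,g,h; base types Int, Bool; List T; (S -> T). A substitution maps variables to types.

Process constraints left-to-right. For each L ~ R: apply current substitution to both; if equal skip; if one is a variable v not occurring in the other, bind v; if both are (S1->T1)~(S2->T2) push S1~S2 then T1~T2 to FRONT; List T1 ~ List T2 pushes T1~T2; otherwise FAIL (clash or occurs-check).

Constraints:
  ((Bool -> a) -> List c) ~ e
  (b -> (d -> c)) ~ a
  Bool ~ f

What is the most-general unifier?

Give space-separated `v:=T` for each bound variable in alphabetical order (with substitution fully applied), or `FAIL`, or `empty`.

step 1: unify ((Bool -> a) -> List c) ~ e  [subst: {-} | 2 pending]
  bind e := ((Bool -> a) -> List c)
step 2: unify (b -> (d -> c)) ~ a  [subst: {e:=((Bool -> a) -> List c)} | 1 pending]
  bind a := (b -> (d -> c))
step 3: unify Bool ~ f  [subst: {e:=((Bool -> a) -> List c), a:=(b -> (d -> c))} | 0 pending]
  bind f := Bool

Answer: a:=(b -> (d -> c)) e:=((Bool -> (b -> (d -> c))) -> List c) f:=Bool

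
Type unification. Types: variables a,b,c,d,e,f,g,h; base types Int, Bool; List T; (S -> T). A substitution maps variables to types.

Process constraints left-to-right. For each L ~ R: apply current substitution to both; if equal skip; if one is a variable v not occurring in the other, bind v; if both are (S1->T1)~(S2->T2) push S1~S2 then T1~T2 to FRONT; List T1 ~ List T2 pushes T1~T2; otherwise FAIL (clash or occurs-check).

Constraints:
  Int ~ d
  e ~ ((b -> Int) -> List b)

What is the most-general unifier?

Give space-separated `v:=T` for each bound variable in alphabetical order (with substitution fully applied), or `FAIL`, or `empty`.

step 1: unify Int ~ d  [subst: {-} | 1 pending]
  bind d := Int
step 2: unify e ~ ((b -> Int) -> List b)  [subst: {d:=Int} | 0 pending]
  bind e := ((b -> Int) -> List b)

Answer: d:=Int e:=((b -> Int) -> List b)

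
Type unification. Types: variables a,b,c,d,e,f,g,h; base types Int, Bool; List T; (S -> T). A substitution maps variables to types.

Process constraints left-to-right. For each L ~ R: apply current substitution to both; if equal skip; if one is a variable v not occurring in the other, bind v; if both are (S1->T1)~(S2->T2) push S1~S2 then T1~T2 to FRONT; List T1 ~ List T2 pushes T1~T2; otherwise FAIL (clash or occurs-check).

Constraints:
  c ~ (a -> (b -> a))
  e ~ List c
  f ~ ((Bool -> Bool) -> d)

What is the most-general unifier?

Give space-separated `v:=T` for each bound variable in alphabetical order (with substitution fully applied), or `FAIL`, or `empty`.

Answer: c:=(a -> (b -> a)) e:=List (a -> (b -> a)) f:=((Bool -> Bool) -> d)

Derivation:
step 1: unify c ~ (a -> (b -> a))  [subst: {-} | 2 pending]
  bind c := (a -> (b -> a))
step 2: unify e ~ List (a -> (b -> a))  [subst: {c:=(a -> (b -> a))} | 1 pending]
  bind e := List (a -> (b -> a))
step 3: unify f ~ ((Bool -> Bool) -> d)  [subst: {c:=(a -> (b -> a)), e:=List (a -> (b -> a))} | 0 pending]
  bind f := ((Bool -> Bool) -> d)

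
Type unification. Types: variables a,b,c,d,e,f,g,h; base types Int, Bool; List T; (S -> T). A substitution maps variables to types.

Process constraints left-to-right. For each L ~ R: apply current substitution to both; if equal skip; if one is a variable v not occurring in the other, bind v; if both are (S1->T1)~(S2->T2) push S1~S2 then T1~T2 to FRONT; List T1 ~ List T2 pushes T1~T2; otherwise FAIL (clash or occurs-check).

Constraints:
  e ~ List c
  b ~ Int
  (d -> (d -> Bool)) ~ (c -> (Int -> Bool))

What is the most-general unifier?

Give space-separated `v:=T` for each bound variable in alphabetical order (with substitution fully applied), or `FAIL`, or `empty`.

Answer: b:=Int c:=Int d:=Int e:=List Int

Derivation:
step 1: unify e ~ List c  [subst: {-} | 2 pending]
  bind e := List c
step 2: unify b ~ Int  [subst: {e:=List c} | 1 pending]
  bind b := Int
step 3: unify (d -> (d -> Bool)) ~ (c -> (Int -> Bool))  [subst: {e:=List c, b:=Int} | 0 pending]
  -> decompose arrow: push d~c, (d -> Bool)~(Int -> Bool)
step 4: unify d ~ c  [subst: {e:=List c, b:=Int} | 1 pending]
  bind d := c
step 5: unify (c -> Bool) ~ (Int -> Bool)  [subst: {e:=List c, b:=Int, d:=c} | 0 pending]
  -> decompose arrow: push c~Int, Bool~Bool
step 6: unify c ~ Int  [subst: {e:=List c, b:=Int, d:=c} | 1 pending]
  bind c := Int
step 7: unify Bool ~ Bool  [subst: {e:=List c, b:=Int, d:=c, c:=Int} | 0 pending]
  -> identical, skip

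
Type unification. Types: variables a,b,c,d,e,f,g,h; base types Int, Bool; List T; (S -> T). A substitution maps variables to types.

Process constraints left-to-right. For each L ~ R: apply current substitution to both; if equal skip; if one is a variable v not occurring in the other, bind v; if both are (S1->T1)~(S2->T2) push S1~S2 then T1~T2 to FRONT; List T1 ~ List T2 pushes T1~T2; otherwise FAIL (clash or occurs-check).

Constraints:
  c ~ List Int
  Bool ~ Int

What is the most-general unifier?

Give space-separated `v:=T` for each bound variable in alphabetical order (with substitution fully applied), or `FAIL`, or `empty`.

step 1: unify c ~ List Int  [subst: {-} | 1 pending]
  bind c := List Int
step 2: unify Bool ~ Int  [subst: {c:=List Int} | 0 pending]
  clash: Bool vs Int

Answer: FAIL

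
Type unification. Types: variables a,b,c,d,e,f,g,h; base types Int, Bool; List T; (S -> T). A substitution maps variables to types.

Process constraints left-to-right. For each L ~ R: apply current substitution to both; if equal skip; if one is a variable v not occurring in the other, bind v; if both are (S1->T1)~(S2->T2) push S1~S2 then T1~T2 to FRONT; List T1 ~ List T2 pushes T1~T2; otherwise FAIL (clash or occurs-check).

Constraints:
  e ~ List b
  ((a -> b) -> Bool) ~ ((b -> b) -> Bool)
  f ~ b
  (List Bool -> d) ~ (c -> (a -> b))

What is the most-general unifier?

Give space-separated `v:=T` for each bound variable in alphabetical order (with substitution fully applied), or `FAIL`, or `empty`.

Answer: a:=b c:=List Bool d:=(b -> b) e:=List b f:=b

Derivation:
step 1: unify e ~ List b  [subst: {-} | 3 pending]
  bind e := List b
step 2: unify ((a -> b) -> Bool) ~ ((b -> b) -> Bool)  [subst: {e:=List b} | 2 pending]
  -> decompose arrow: push (a -> b)~(b -> b), Bool~Bool
step 3: unify (a -> b) ~ (b -> b)  [subst: {e:=List b} | 3 pending]
  -> decompose arrow: push a~b, b~b
step 4: unify a ~ b  [subst: {e:=List b} | 4 pending]
  bind a := b
step 5: unify b ~ b  [subst: {e:=List b, a:=b} | 3 pending]
  -> identical, skip
step 6: unify Bool ~ Bool  [subst: {e:=List b, a:=b} | 2 pending]
  -> identical, skip
step 7: unify f ~ b  [subst: {e:=List b, a:=b} | 1 pending]
  bind f := b
step 8: unify (List Bool -> d) ~ (c -> (b -> b))  [subst: {e:=List b, a:=b, f:=b} | 0 pending]
  -> decompose arrow: push List Bool~c, d~(b -> b)
step 9: unify List Bool ~ c  [subst: {e:=List b, a:=b, f:=b} | 1 pending]
  bind c := List Bool
step 10: unify d ~ (b -> b)  [subst: {e:=List b, a:=b, f:=b, c:=List Bool} | 0 pending]
  bind d := (b -> b)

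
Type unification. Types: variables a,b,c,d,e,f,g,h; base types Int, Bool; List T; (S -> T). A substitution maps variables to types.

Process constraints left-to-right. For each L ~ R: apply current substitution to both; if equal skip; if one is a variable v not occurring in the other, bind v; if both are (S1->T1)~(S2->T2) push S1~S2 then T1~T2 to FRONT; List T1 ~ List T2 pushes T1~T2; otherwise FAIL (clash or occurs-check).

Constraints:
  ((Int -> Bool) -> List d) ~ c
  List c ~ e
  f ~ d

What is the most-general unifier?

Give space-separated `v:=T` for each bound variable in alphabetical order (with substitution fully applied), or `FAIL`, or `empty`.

Answer: c:=((Int -> Bool) -> List d) e:=List ((Int -> Bool) -> List d) f:=d

Derivation:
step 1: unify ((Int -> Bool) -> List d) ~ c  [subst: {-} | 2 pending]
  bind c := ((Int -> Bool) -> List d)
step 2: unify List ((Int -> Bool) -> List d) ~ e  [subst: {c:=((Int -> Bool) -> List d)} | 1 pending]
  bind e := List ((Int -> Bool) -> List d)
step 3: unify f ~ d  [subst: {c:=((Int -> Bool) -> List d), e:=List ((Int -> Bool) -> List d)} | 0 pending]
  bind f := d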